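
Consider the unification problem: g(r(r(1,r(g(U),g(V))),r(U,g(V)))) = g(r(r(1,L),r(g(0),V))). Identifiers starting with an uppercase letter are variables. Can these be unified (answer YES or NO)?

NO

Decompose g/1: r(r(1,r(g(U),g(V))),r(U,g(V))) = r(r(1,L),r(g(0),V)).
Decompose r/2: r(1,r(g(U),g(V))) = r(1,L),  r(U,g(V)) = r(g(0),V).
Decompose r/2: 1 = 1,  r(g(U),g(V)) = L.
Delete trivial equation 1 = 1.
Bind L := r(g(U),g(V)); no other remaining equation mentions L.
Decompose r/2: U = g(0),  g(V) = V.
Bind U := g(0); no other remaining equation mentions U. Substituting into the earlier binding gives L := r(g(g(0)),g(V)).
Occurs check fails: V occurs in g(V); the equation V = g(V) has no finite solution.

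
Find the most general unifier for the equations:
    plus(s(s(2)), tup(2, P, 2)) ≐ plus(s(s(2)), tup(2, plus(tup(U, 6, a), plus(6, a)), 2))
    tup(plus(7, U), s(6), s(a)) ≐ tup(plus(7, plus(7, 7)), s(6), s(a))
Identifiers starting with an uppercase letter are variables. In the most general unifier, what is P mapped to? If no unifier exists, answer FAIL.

plus(tup(plus(7, 7), 6, a), plus(6, a))

Decompose plus/2: s(s(2)) ≐ s(s(2)),  tup(2, P, 2) ≐ tup(2, plus(tup(U, 6, a), plus(6, a)), 2).
Delete trivial equation s(s(2)) ≐ s(s(2)).
Decompose tup/3: 2 ≐ 2,  P ≐ plus(tup(U, 6, a), plus(6, a)),  2 ≐ 2.
Delete trivial equation 2 ≐ 2.
Bind P := plus(tup(U, 6, a), plus(6, a)); no other remaining equation mentions P.
Delete trivial equation 2 ≐ 2.
Decompose tup/3: plus(7, U) ≐ plus(7, plus(7, 7)),  s(6) ≐ s(6),  s(a) ≐ s(a).
Decompose plus/2: 7 ≐ 7,  U ≐ plus(7, 7).
Delete trivial equation 7 ≐ 7.
Bind U := plus(7, 7); no other remaining equation mentions U. Substituting into the earlier binding gives P := plus(tup(plus(7, 7), 6, a), plus(6, a)).
Delete trivial equation s(6) ≐ s(6).
Delete trivial equation s(a) ≐ s(a).
MGU = { P -> plus(tup(plus(7, 7), 6, a), plus(6, a)), U -> plus(7, 7) }, so P -> plus(tup(plus(7, 7), 6, a), plus(6, a)).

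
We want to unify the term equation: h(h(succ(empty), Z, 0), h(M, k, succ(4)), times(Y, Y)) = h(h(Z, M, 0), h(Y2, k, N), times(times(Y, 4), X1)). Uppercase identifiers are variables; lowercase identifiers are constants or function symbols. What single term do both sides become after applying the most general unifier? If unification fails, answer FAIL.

Decompose h/3: h(succ(empty), Z, 0) = h(Z, M, 0),  h(M, k, succ(4)) = h(Y2, k, N),  times(Y, Y) = times(times(Y, 4), X1).
Decompose h/3: succ(empty) = Z,  Z = M,  0 = 0.
Bind Z := succ(empty); substituting into the one remaining equation that mentions Z gives: succ(empty) = M.
Bind M := succ(empty); substituting into the one remaining equation that mentions M gives: h(succ(empty), k, succ(4)) = h(Y2, k, N).
Delete trivial equation 0 = 0.
Decompose h/3: succ(empty) = Y2,  k = k,  succ(4) = N.
Bind Y2 := succ(empty); no other remaining equation mentions Y2.
Delete trivial equation k = k.
Bind N := succ(4); no other remaining equation mentions N.
Decompose times/2: Y = times(Y, 4),  Y = X1.
Occurs check fails: Y occurs in times(Y, 4); the equation Y = times(Y, 4) has no finite solution.

FAIL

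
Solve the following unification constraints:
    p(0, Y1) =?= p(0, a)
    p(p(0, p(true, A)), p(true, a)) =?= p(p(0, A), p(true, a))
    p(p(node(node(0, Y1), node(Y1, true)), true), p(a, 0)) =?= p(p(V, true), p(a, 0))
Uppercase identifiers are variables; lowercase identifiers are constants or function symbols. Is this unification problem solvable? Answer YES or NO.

Decompose p/2: 0 =?= 0,  Y1 =?= a.
Delete trivial equation 0 =?= 0.
Bind Y1 := a; substituting into the one remaining equation that mentions Y1 gives: p(p(node(node(0, a), node(a, true)), true), p(a, 0)) =?= p(p(V, true), p(a, 0)).
Decompose p/2: p(0, p(true, A)) =?= p(0, A),  p(true, a) =?= p(true, a).
Decompose p/2: 0 =?= 0,  p(true, A) =?= A.
Delete trivial equation 0 =?= 0.
Occurs check fails: A occurs in p(true, A); the equation A =?= p(true, A) has no finite solution.

NO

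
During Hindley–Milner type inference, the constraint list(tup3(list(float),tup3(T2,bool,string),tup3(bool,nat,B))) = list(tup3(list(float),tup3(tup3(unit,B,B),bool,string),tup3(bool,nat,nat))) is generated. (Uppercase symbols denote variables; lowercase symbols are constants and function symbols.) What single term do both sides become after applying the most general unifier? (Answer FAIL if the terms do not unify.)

Decompose list/1: tup3(list(float),tup3(T2,bool,string),tup3(bool,nat,B)) = tup3(list(float),tup3(tup3(unit,B,B),bool,string),tup3(bool,nat,nat)).
Decompose tup3/3: list(float) = list(float),  tup3(T2,bool,string) = tup3(tup3(unit,B,B),bool,string),  tup3(bool,nat,B) = tup3(bool,nat,nat).
Delete trivial equation list(float) = list(float).
Decompose tup3/3: T2 = tup3(unit,B,B),  bool = bool,  string = string.
Bind T2 := tup3(unit,B,B); no other remaining equation mentions T2.
Delete trivial equation bool = bool.
Delete trivial equation string = string.
Decompose tup3/3: bool = bool,  nat = nat,  B = nat.
Delete trivial equation bool = bool.
Delete trivial equation nat = nat.
Bind B := nat. Substituting into the earlier binding gives T2 := tup3(unit,nat,nat).
Applying the MGU to either side gives list(tup3(list(float),tup3(tup3(unit,nat,nat),bool,string),tup3(bool,nat,nat))).

list(tup3(list(float),tup3(tup3(unit,nat,nat),bool,string),tup3(bool,nat,nat)))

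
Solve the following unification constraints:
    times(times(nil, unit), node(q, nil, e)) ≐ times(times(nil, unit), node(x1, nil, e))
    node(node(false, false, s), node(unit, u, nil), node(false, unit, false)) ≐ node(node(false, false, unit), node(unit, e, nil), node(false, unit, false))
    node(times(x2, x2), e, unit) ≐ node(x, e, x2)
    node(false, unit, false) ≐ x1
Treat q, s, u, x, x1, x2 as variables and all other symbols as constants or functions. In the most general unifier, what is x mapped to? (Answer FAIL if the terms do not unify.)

Decompose times/2: times(nil, unit) ≐ times(nil, unit),  node(q, nil, e) ≐ node(x1, nil, e).
Delete trivial equation times(nil, unit) ≐ times(nil, unit).
Decompose node/3: q ≐ x1,  nil ≐ nil,  e ≐ e.
Bind q := x1; no other remaining equation mentions q.
Delete trivial equation nil ≐ nil.
Delete trivial equation e ≐ e.
Decompose node/3: node(false, false, s) ≐ node(false, false, unit),  node(unit, u, nil) ≐ node(unit, e, nil),  node(false, unit, false) ≐ node(false, unit, false).
Decompose node/3: false ≐ false,  false ≐ false,  s ≐ unit.
Delete trivial equation false ≐ false.
Delete trivial equation false ≐ false.
Bind s := unit; no other remaining equation mentions s.
Decompose node/3: unit ≐ unit,  u ≐ e,  nil ≐ nil.
Delete trivial equation unit ≐ unit.
Bind u := e; no other remaining equation mentions u.
Delete trivial equation nil ≐ nil.
Delete trivial equation node(false, unit, false) ≐ node(false, unit, false).
Decompose node/3: times(x2, x2) ≐ x,  e ≐ e,  unit ≐ x2.
Bind x := times(x2, x2); no other remaining equation mentions x.
Delete trivial equation e ≐ e.
Bind x2 := unit; no other remaining equation mentions x2. Substituting into the earlier binding gives x := times(unit, unit).
Bind x1 := node(false, unit, false). Substituting into the earlier binding gives q := node(false, unit, false).
MGU = { q -> node(false, unit, false), s -> unit, u -> e, x -> times(unit, unit), x2 -> unit, x1 -> node(false, unit, false) }, so x -> times(unit, unit).

times(unit, unit)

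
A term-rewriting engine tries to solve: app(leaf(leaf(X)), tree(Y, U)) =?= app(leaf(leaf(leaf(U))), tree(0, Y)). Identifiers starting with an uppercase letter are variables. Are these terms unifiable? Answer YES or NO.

YES

Decompose app/2: leaf(leaf(X)) =?= leaf(leaf(leaf(U))),  tree(Y, U) =?= tree(0, Y).
Decompose leaf/1: leaf(X) =?= leaf(leaf(U)).
Decompose leaf/1: X =?= leaf(U).
Bind X := leaf(U); no other remaining equation mentions X.
Decompose tree/2: Y =?= 0,  U =?= Y.
Bind Y := 0; substituting into the remaining equation gives: U =?= 0.
Bind U := 0. Substituting into the earlier binding gives X := leaf(0).
No equations remain and no clash or occurs-check failure arose, so a unifier exists.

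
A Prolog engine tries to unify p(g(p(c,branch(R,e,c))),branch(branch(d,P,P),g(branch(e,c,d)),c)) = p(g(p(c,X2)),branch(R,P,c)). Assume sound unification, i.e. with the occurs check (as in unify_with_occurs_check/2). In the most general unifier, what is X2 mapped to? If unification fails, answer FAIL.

Decompose p/2: g(p(c,branch(R,e,c))) = g(p(c,X2)),  branch(branch(d,P,P),g(branch(e,c,d)),c) = branch(R,P,c).
Decompose g/1: p(c,branch(R,e,c)) = p(c,X2).
Decompose p/2: c = c,  branch(R,e,c) = X2.
Delete trivial equation c = c.
Bind X2 := branch(R,e,c); no other remaining equation mentions X2.
Decompose branch/3: branch(d,P,P) = R,  g(branch(e,c,d)) = P,  c = c.
Bind R := branch(d,P,P); no other remaining equation mentions R. Substituting into the earlier binding gives X2 := branch(branch(d,P,P),e,c).
Bind P := g(branch(e,c,d)); no other remaining equation mentions P. Substituting into the earlier bindings gives X2 := branch(branch(d,g(branch(e,c,d)),g(branch(e,c,d))),e,c), R := branch(d,g(branch(e,c,d)),g(branch(e,c,d))).
Delete trivial equation c = c.
MGU = { X2 ↦ branch(branch(d,g(branch(e,c,d)),g(branch(e,c,d))),e,c), R ↦ branch(d,g(branch(e,c,d)),g(branch(e,c,d))), P ↦ g(branch(e,c,d)) }, so X2 ↦ branch(branch(d,g(branch(e,c,d)),g(branch(e,c,d))),e,c).

branch(branch(d,g(branch(e,c,d)),g(branch(e,c,d))),e,c)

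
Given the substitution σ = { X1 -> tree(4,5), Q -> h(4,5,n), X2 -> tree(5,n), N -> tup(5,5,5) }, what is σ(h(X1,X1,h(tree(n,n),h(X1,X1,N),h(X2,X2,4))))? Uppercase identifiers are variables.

Replace each occurrence of X1 with tree(4,5).
Replace each occurrence of X2 with tree(5,n).
Replace each occurrence of N with tup(5,5,5).
Result: h(tree(4,5),tree(4,5),h(tree(n,n),h(tree(4,5),tree(4,5),tup(5,5,5)),h(tree(5,n),tree(5,n),4))).

h(tree(4,5),tree(4,5),h(tree(n,n),h(tree(4,5),tree(4,5),tup(5,5,5)),h(tree(5,n),tree(5,n),4)))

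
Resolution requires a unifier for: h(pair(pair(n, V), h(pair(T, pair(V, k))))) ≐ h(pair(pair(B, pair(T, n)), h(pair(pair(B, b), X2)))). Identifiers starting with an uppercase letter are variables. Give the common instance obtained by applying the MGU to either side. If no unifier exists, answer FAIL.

Decompose h/1: pair(pair(n, V), h(pair(T, pair(V, k)))) ≐ pair(pair(B, pair(T, n)), h(pair(pair(B, b), X2))).
Decompose pair/2: pair(n, V) ≐ pair(B, pair(T, n)),  h(pair(T, pair(V, k))) ≐ h(pair(pair(B, b), X2)).
Decompose pair/2: n ≐ B,  V ≐ pair(T, n).
Bind B := n; substituting into the one remaining equation that mentions B gives: h(pair(T, pair(V, k))) ≐ h(pair(pair(n, b), X2)).
Bind V := pair(T, n); substituting into the remaining equation gives: h(pair(T, pair(pair(T, n), k))) ≐ h(pair(pair(n, b), X2)).
Decompose h/1: pair(T, pair(pair(T, n), k)) ≐ pair(pair(n, b), X2).
Decompose pair/2: T ≐ pair(n, b),  pair(pair(T, n), k) ≐ X2.
Bind T := pair(n, b); substituting into the remaining equation gives: pair(pair(pair(n, b), n), k) ≐ X2. Substituting into the earlier binding gives V := pair(pair(n, b), n).
Bind X2 := pair(pair(pair(n, b), n), k).
Applying the MGU to either side gives h(pair(pair(n, pair(pair(n, b), n)), h(pair(pair(n, b), pair(pair(pair(n, b), n), k))))).

h(pair(pair(n, pair(pair(n, b), n)), h(pair(pair(n, b), pair(pair(pair(n, b), n), k)))))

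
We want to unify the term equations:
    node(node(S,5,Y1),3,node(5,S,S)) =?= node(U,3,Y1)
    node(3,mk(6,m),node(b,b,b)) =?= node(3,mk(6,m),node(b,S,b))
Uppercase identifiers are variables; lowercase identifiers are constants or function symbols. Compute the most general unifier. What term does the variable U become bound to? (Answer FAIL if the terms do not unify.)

Decompose node/3: node(S,5,Y1) =?= U,  3 =?= 3,  node(5,S,S) =?= Y1.
Bind U := node(S,5,Y1); no other remaining equation mentions U.
Delete trivial equation 3 =?= 3.
Bind Y1 := node(5,S,S); no other remaining equation mentions Y1. Substituting into the earlier binding gives U := node(S,5,node(5,S,S)).
Decompose node/3: 3 =?= 3,  mk(6,m) =?= mk(6,m),  node(b,b,b) =?= node(b,S,b).
Delete trivial equation 3 =?= 3.
Delete trivial equation mk(6,m) =?= mk(6,m).
Decompose node/3: b =?= b,  b =?= S,  b =?= b.
Delete trivial equation b =?= b.
Bind S := b; no other remaining equation mentions S. Substituting into the earlier bindings gives U := node(b,5,node(5,b,b)), Y1 := node(5,b,b).
Delete trivial equation b =?= b.
MGU = { U -> node(b,5,node(5,b,b)), Y1 -> node(5,b,b), S -> b }, so U -> node(b,5,node(5,b,b)).

node(b,5,node(5,b,b))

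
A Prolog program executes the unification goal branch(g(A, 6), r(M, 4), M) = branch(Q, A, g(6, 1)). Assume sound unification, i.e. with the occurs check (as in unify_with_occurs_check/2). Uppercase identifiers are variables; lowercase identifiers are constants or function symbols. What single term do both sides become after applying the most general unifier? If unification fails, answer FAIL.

branch(g(r(g(6, 1), 4), 6), r(g(6, 1), 4), g(6, 1))

Decompose branch/3: g(A, 6) = Q,  r(M, 4) = A,  M = g(6, 1).
Bind Q := g(A, 6); no other remaining equation mentions Q.
Bind A := r(M, 4); no other remaining equation mentions A. Substituting into the earlier binding gives Q := g(r(M, 4), 6).
Bind M := g(6, 1). Substituting into the earlier bindings gives Q := g(r(g(6, 1), 4), 6), A := r(g(6, 1), 4).
Applying the MGU to either side gives branch(g(r(g(6, 1), 4), 6), r(g(6, 1), 4), g(6, 1)).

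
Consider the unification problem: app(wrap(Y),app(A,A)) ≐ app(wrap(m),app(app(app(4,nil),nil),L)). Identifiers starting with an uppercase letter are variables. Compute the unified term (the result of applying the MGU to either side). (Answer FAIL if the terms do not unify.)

app(wrap(m),app(app(app(4,nil),nil),app(app(4,nil),nil)))

Decompose app/2: wrap(Y) ≐ wrap(m),  app(A,A) ≐ app(app(app(4,nil),nil),L).
Decompose wrap/1: Y ≐ m.
Bind Y := m; no other remaining equation mentions Y.
Decompose app/2: A ≐ app(app(4,nil),nil),  A ≐ L.
Bind A := app(app(4,nil),nil); substituting into the remaining equation gives: app(app(4,nil),nil) ≐ L.
Bind L := app(app(4,nil),nil).
Applying the MGU to either side gives app(wrap(m),app(app(app(4,nil),nil),app(app(4,nil),nil))).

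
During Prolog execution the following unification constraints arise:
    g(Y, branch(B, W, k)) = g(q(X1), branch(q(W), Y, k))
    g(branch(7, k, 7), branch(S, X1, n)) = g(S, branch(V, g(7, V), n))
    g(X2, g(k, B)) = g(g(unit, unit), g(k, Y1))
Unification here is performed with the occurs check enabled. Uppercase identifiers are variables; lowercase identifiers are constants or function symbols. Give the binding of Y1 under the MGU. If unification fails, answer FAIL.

q(q(g(7, branch(7, k, 7))))

Decompose g/2: Y = q(X1),  branch(B, W, k) = branch(q(W), Y, k).
Bind Y := q(X1); substituting into the one remaining equation that mentions Y gives: branch(B, W, k) = branch(q(W), q(X1), k).
Decompose branch/3: B = q(W),  W = q(X1),  k = k.
Bind B := q(W); substituting into the one remaining equation that mentions B gives: g(X2, g(k, q(W))) = g(g(unit, unit), g(k, Y1)).
Bind W := q(X1); substituting into the one remaining equation that mentions W gives: g(X2, g(k, q(q(X1)))) = g(g(unit, unit), g(k, Y1)). Substituting into the earlier binding gives B := q(q(X1)).
Delete trivial equation k = k.
Decompose g/2: branch(7, k, 7) = S,  branch(S, X1, n) = branch(V, g(7, V), n).
Bind S := branch(7, k, 7); substituting into the one remaining equation that mentions S gives: branch(branch(7, k, 7), X1, n) = branch(V, g(7, V), n).
Decompose branch/3: branch(7, k, 7) = V,  X1 = g(7, V),  n = n.
Bind V := branch(7, k, 7); substituting into the one remaining equation that mentions V gives: X1 = g(7, branch(7, k, 7)).
Bind X1 := g(7, branch(7, k, 7)); substituting into the one remaining equation that mentions X1 gives: g(X2, g(k, q(q(g(7, branch(7, k, 7)))))) = g(g(unit, unit), g(k, Y1)). Substituting into the earlier bindings gives Y := q(g(7, branch(7, k, 7))), B := q(q(g(7, branch(7, k, 7)))), W := q(g(7, branch(7, k, 7))).
Delete trivial equation n = n.
Decompose g/2: X2 = g(unit, unit),  g(k, q(q(g(7, branch(7, k, 7))))) = g(k, Y1).
Bind X2 := g(unit, unit); no other remaining equation mentions X2.
Decompose g/2: k = k,  q(q(g(7, branch(7, k, 7)))) = Y1.
Delete trivial equation k = k.
Bind Y1 := q(q(g(7, branch(7, k, 7)))).
MGU = { Y -> q(g(7, branch(7, k, 7))), B -> q(q(g(7, branch(7, k, 7)))), W -> q(g(7, branch(7, k, 7))), S -> branch(7, k, 7), V -> branch(7, k, 7), X1 -> g(7, branch(7, k, 7)), X2 -> g(unit, unit), Y1 -> q(q(g(7, branch(7, k, 7)))) }, so Y1 -> q(q(g(7, branch(7, k, 7)))).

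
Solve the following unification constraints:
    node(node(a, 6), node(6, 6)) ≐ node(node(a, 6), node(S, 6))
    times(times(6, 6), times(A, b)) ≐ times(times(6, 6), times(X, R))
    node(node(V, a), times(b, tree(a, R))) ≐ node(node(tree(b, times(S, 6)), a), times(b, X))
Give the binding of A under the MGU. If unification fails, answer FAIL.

Decompose node/2: node(a, 6) ≐ node(a, 6),  node(6, 6) ≐ node(S, 6).
Delete trivial equation node(a, 6) ≐ node(a, 6).
Decompose node/2: 6 ≐ S,  6 ≐ 6.
Bind S := 6; substituting into the one remaining equation that mentions S gives: node(node(V, a), times(b, tree(a, R))) ≐ node(node(tree(b, times(6, 6)), a), times(b, X)).
Delete trivial equation 6 ≐ 6.
Decompose times/2: times(6, 6) ≐ times(6, 6),  times(A, b) ≐ times(X, R).
Delete trivial equation times(6, 6) ≐ times(6, 6).
Decompose times/2: A ≐ X,  b ≐ R.
Bind A := X; no other remaining equation mentions A.
Bind R := b; substituting into the remaining equation gives: node(node(V, a), times(b, tree(a, b))) ≐ node(node(tree(b, times(6, 6)), a), times(b, X)).
Decompose node/2: node(V, a) ≐ node(tree(b, times(6, 6)), a),  times(b, tree(a, b)) ≐ times(b, X).
Decompose node/2: V ≐ tree(b, times(6, 6)),  a ≐ a.
Bind V := tree(b, times(6, 6)); no other remaining equation mentions V.
Delete trivial equation a ≐ a.
Decompose times/2: b ≐ b,  tree(a, b) ≐ X.
Delete trivial equation b ≐ b.
Bind X := tree(a, b). Substituting into the earlier binding gives A := tree(a, b).
MGU = { S ↦ 6, A ↦ tree(a, b), R ↦ b, V ↦ tree(b, times(6, 6)), X ↦ tree(a, b) }, so A ↦ tree(a, b).

tree(a, b)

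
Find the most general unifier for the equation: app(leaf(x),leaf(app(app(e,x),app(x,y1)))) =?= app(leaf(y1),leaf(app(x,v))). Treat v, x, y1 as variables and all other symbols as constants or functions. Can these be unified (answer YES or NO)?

NO

Decompose app/2: leaf(x) =?= leaf(y1),  leaf(app(app(e,x),app(x,y1))) =?= leaf(app(x,v)).
Decompose leaf/1: x =?= y1.
Bind x := y1; substituting into the remaining equation gives: leaf(app(app(e,y1),app(y1,y1))) =?= leaf(app(y1,v)).
Decompose leaf/1: app(app(e,y1),app(y1,y1)) =?= app(y1,v).
Decompose app/2: app(e,y1) =?= y1,  app(y1,y1) =?= v.
Occurs check fails: y1 occurs in app(e,y1); the equation y1 =?= app(e,y1) has no finite solution.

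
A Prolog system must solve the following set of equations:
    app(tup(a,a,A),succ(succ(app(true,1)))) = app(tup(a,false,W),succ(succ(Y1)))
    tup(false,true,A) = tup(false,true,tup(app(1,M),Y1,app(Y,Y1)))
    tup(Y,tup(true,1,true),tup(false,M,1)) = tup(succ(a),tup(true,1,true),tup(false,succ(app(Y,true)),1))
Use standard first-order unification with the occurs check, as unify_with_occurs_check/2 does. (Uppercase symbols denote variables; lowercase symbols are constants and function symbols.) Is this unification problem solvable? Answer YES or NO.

Decompose app/2: tup(a,a,A) = tup(a,false,W),  succ(succ(app(true,1))) = succ(succ(Y1)).
Decompose tup/3: a = a,  a = false,  A = W.
Delete trivial equation a = a.
Clash: constants a and false differ; no unifier exists.

NO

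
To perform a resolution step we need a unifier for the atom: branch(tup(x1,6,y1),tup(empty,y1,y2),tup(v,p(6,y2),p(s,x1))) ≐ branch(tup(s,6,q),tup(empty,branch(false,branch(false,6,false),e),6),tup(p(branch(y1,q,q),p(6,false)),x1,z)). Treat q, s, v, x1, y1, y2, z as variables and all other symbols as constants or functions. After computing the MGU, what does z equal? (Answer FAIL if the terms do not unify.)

p(p(6,6),p(6,6))

Decompose branch/3: tup(x1,6,y1) ≐ tup(s,6,q),  tup(empty,y1,y2) ≐ tup(empty,branch(false,branch(false,6,false),e),6),  tup(v,p(6,y2),p(s,x1)) ≐ tup(p(branch(y1,q,q),p(6,false)),x1,z).
Decompose tup/3: x1 ≐ s,  6 ≐ 6,  y1 ≐ q.
Bind x1 := s; substituting into the one remaining equation that mentions x1 gives: tup(v,p(6,y2),p(s,s)) ≐ tup(p(branch(y1,q,q),p(6,false)),s,z).
Delete trivial equation 6 ≐ 6.
Bind y1 := q; substituting into the remaining equations gives: tup(empty,q,y2) ≐ tup(empty,branch(false,branch(false,6,false),e),6),  tup(v,p(6,y2),p(s,s)) ≐ tup(p(branch(q,q,q),p(6,false)),s,z).
Decompose tup/3: empty ≐ empty,  q ≐ branch(false,branch(false,6,false),e),  y2 ≐ 6.
Delete trivial equation empty ≐ empty.
Bind q := branch(false,branch(false,6,false),e); substituting into the one remaining equation that mentions q gives: tup(v,p(6,y2),p(s,s)) ≐ tup(p(branch(branch(false,branch(false,6,false),e),branch(false,branch(false,6,false),e),branch(false,branch(false,6,false),e)),p(6,false)),s,z). Substituting into the earlier binding gives y1 := branch(false,branch(false,6,false),e).
Bind y2 := 6; substituting into the remaining equation gives: tup(v,p(6,6),p(s,s)) ≐ tup(p(branch(branch(false,branch(false,6,false),e),branch(false,branch(false,6,false),e),branch(false,branch(false,6,false),e)),p(6,false)),s,z).
Decompose tup/3: v ≐ p(branch(branch(false,branch(false,6,false),e),branch(false,branch(false,6,false),e),branch(false,branch(false,6,false),e)),p(6,false)),  p(6,6) ≐ s,  p(s,s) ≐ z.
Bind v := p(branch(branch(false,branch(false,6,false),e),branch(false,branch(false,6,false),e),branch(false,branch(false,6,false),e)),p(6,false)); no other remaining equation mentions v.
Bind s := p(6,6); substituting into the remaining equation gives: p(p(6,6),p(6,6)) ≐ z. Substituting into the earlier binding gives x1 := p(6,6).
Bind z := p(p(6,6),p(6,6)).
MGU = { x1 ↦ p(6,6), y1 ↦ branch(false,branch(false,6,false),e), q ↦ branch(false,branch(false,6,false),e), y2 ↦ 6, v ↦ p(branch(branch(false,branch(false,6,false),e),branch(false,branch(false,6,false),e),branch(false,branch(false,6,false),e)),p(6,false)), s ↦ p(6,6), z ↦ p(p(6,6),p(6,6)) }, so z ↦ p(p(6,6),p(6,6)).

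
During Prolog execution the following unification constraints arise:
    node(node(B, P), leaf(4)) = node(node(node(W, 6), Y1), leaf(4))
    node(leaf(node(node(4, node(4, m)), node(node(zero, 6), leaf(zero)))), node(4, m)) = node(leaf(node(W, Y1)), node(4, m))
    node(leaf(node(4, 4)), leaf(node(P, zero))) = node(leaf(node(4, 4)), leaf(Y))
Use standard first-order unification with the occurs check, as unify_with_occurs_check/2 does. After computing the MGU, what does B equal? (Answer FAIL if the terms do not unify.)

node(node(4, node(4, m)), 6)

Decompose node/2: node(B, P) = node(node(W, 6), Y1),  leaf(4) = leaf(4).
Decompose node/2: B = node(W, 6),  P = Y1.
Bind B := node(W, 6); no other remaining equation mentions B.
Bind P := Y1; substituting into the one remaining equation that mentions P gives: node(leaf(node(4, 4)), leaf(node(Y1, zero))) = node(leaf(node(4, 4)), leaf(Y)).
Delete trivial equation leaf(4) = leaf(4).
Decompose node/2: leaf(node(node(4, node(4, m)), node(node(zero, 6), leaf(zero)))) = leaf(node(W, Y1)),  node(4, m) = node(4, m).
Decompose leaf/1: node(node(4, node(4, m)), node(node(zero, 6), leaf(zero))) = node(W, Y1).
Decompose node/2: node(4, node(4, m)) = W,  node(node(zero, 6), leaf(zero)) = Y1.
Bind W := node(4, node(4, m)); no other remaining equation mentions W. Substituting into the earlier binding gives B := node(node(4, node(4, m)), 6).
Bind Y1 := node(node(zero, 6), leaf(zero)); substituting into the one remaining equation that mentions Y1 gives: node(leaf(node(4, 4)), leaf(node(node(node(zero, 6), leaf(zero)), zero))) = node(leaf(node(4, 4)), leaf(Y)). Substituting into the earlier binding gives P := node(node(zero, 6), leaf(zero)).
Delete trivial equation node(4, m) = node(4, m).
Decompose node/2: leaf(node(4, 4)) = leaf(node(4, 4)),  leaf(node(node(node(zero, 6), leaf(zero)), zero)) = leaf(Y).
Delete trivial equation leaf(node(4, 4)) = leaf(node(4, 4)).
Decompose leaf/1: node(node(node(zero, 6), leaf(zero)), zero) = Y.
Bind Y := node(node(node(zero, 6), leaf(zero)), zero).
MGU = { B ↦ node(node(4, node(4, m)), 6), P ↦ node(node(zero, 6), leaf(zero)), W ↦ node(4, node(4, m)), Y1 ↦ node(node(zero, 6), leaf(zero)), Y ↦ node(node(node(zero, 6), leaf(zero)), zero) }, so B ↦ node(node(4, node(4, m)), 6).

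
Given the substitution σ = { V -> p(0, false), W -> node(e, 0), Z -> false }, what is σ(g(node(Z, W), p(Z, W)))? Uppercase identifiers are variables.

g(node(false, node(e, 0)), p(false, node(e, 0)))

Replace each occurrence of W with node(e, 0).
Replace each occurrence of Z with false.
Result: g(node(false, node(e, 0)), p(false, node(e, 0))).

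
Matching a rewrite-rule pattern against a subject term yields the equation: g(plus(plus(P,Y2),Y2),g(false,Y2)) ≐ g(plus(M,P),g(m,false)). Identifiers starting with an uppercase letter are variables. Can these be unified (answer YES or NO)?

Decompose g/2: plus(plus(P,Y2),Y2) ≐ plus(M,P),  g(false,Y2) ≐ g(m,false).
Decompose plus/2: plus(P,Y2) ≐ M,  Y2 ≐ P.
Bind M := plus(P,Y2); no other remaining equation mentions M.
Bind Y2 := P; substituting into the remaining equation gives: g(false,P) ≐ g(m,false). Substituting into the earlier binding gives M := plus(P,P).
Decompose g/2: false ≐ m,  P ≐ false.
Clash: constants false and m differ; no unifier exists.

NO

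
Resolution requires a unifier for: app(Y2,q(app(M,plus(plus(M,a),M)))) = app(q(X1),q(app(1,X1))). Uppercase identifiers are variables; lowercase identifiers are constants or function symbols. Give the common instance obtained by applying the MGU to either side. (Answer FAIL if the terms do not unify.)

app(q(plus(plus(1,a),1)),q(app(1,plus(plus(1,a),1))))

Decompose app/2: Y2 = q(X1),  q(app(M,plus(plus(M,a),M))) = q(app(1,X1)).
Bind Y2 := q(X1); no other remaining equation mentions Y2.
Decompose q/1: app(M,plus(plus(M,a),M)) = app(1,X1).
Decompose app/2: M = 1,  plus(plus(M,a),M) = X1.
Bind M := 1; substituting into the remaining equation gives: plus(plus(1,a),1) = X1.
Bind X1 := plus(plus(1,a),1). Substituting into the earlier binding gives Y2 := q(plus(plus(1,a),1)).
Applying the MGU to either side gives app(q(plus(plus(1,a),1)),q(app(1,plus(plus(1,a),1)))).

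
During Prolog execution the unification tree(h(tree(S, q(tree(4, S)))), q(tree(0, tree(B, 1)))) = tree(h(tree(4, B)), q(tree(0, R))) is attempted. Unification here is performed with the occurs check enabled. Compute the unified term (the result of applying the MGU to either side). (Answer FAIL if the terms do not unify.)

tree(h(tree(4, q(tree(4, 4)))), q(tree(0, tree(q(tree(4, 4)), 1))))

Decompose tree/2: h(tree(S, q(tree(4, S)))) = h(tree(4, B)),  q(tree(0, tree(B, 1))) = q(tree(0, R)).
Decompose h/1: tree(S, q(tree(4, S))) = tree(4, B).
Decompose tree/2: S = 4,  q(tree(4, S)) = B.
Bind S := 4; substituting into the one remaining equation that mentions S gives: q(tree(4, 4)) = B.
Bind B := q(tree(4, 4)); substituting into the remaining equation gives: q(tree(0, tree(q(tree(4, 4)), 1))) = q(tree(0, R)).
Decompose q/1: tree(0, tree(q(tree(4, 4)), 1)) = tree(0, R).
Decompose tree/2: 0 = 0,  tree(q(tree(4, 4)), 1) = R.
Delete trivial equation 0 = 0.
Bind R := tree(q(tree(4, 4)), 1).
Applying the MGU to either side gives tree(h(tree(4, q(tree(4, 4)))), q(tree(0, tree(q(tree(4, 4)), 1)))).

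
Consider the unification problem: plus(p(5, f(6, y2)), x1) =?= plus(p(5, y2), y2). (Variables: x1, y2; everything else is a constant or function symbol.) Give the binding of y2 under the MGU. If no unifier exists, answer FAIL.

Decompose plus/2: p(5, f(6, y2)) =?= p(5, y2),  x1 =?= y2.
Decompose p/2: 5 =?= 5,  f(6, y2) =?= y2.
Delete trivial equation 5 =?= 5.
Occurs check fails: y2 occurs in f(6, y2); the equation y2 =?= f(6, y2) has no finite solution.

FAIL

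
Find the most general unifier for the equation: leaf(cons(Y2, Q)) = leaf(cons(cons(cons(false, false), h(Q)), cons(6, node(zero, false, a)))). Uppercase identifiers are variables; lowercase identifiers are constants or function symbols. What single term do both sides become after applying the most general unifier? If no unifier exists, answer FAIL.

Decompose leaf/1: cons(Y2, Q) = cons(cons(cons(false, false), h(Q)), cons(6, node(zero, false, a))).
Decompose cons/2: Y2 = cons(cons(false, false), h(Q)),  Q = cons(6, node(zero, false, a)).
Bind Y2 := cons(cons(false, false), h(Q)); no other remaining equation mentions Y2.
Bind Q := cons(6, node(zero, false, a)). Substituting into the earlier binding gives Y2 := cons(cons(false, false), h(cons(6, node(zero, false, a)))).
Applying the MGU to either side gives leaf(cons(cons(cons(false, false), h(cons(6, node(zero, false, a)))), cons(6, node(zero, false, a)))).

leaf(cons(cons(cons(false, false), h(cons(6, node(zero, false, a)))), cons(6, node(zero, false, a))))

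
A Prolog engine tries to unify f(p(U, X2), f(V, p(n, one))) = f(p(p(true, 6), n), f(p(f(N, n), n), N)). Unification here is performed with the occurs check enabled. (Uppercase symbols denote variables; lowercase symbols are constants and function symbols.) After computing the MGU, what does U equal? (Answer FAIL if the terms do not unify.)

p(true, 6)

Decompose f/2: p(U, X2) = p(p(true, 6), n),  f(V, p(n, one)) = f(p(f(N, n), n), N).
Decompose p/2: U = p(true, 6),  X2 = n.
Bind U := p(true, 6); no other remaining equation mentions U.
Bind X2 := n; no other remaining equation mentions X2.
Decompose f/2: V = p(f(N, n), n),  p(n, one) = N.
Bind V := p(f(N, n), n); no other remaining equation mentions V.
Bind N := p(n, one). Substituting into the earlier binding gives V := p(f(p(n, one), n), n).
MGU = { U -> p(true, 6), X2 -> n, V -> p(f(p(n, one), n), n), N -> p(n, one) }, so U -> p(true, 6).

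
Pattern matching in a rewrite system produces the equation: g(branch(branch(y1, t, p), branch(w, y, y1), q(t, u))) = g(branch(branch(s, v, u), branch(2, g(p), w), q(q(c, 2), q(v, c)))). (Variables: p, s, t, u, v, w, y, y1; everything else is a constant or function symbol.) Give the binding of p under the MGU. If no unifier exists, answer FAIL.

q(q(c, 2), c)

Decompose g/1: branch(branch(y1, t, p), branch(w, y, y1), q(t, u)) = branch(branch(s, v, u), branch(2, g(p), w), q(q(c, 2), q(v, c))).
Decompose branch/3: branch(y1, t, p) = branch(s, v, u),  branch(w, y, y1) = branch(2, g(p), w),  q(t, u) = q(q(c, 2), q(v, c)).
Decompose branch/3: y1 = s,  t = v,  p = u.
Bind y1 := s; substituting into the one remaining equation that mentions y1 gives: branch(w, y, s) = branch(2, g(p), w).
Bind t := v; substituting into the one remaining equation that mentions t gives: q(v, u) = q(q(c, 2), q(v, c)).
Bind p := u; substituting into the one remaining equation that mentions p gives: branch(w, y, s) = branch(2, g(u), w).
Decompose branch/3: w = 2,  y = g(u),  s = w.
Bind w := 2; substituting into the one remaining equation that mentions w gives: s = 2.
Bind y := g(u); no other remaining equation mentions y.
Bind s := 2; no other remaining equation mentions s. Substituting into the earlier binding gives y1 := 2.
Decompose q/2: v = q(c, 2),  u = q(v, c).
Bind v := q(c, 2); substituting into the remaining equation gives: u = q(q(c, 2), c). Substituting into the earlier binding gives t := q(c, 2).
Bind u := q(q(c, 2), c). Substituting into the earlier bindings gives p := q(q(c, 2), c), y := g(q(q(c, 2), c)).
MGU = { y1 ↦ 2, t ↦ q(c, 2), p ↦ q(q(c, 2), c), w ↦ 2, y ↦ g(q(q(c, 2), c)), s ↦ 2, v ↦ q(c, 2), u ↦ q(q(c, 2), c) }, so p ↦ q(q(c, 2), c).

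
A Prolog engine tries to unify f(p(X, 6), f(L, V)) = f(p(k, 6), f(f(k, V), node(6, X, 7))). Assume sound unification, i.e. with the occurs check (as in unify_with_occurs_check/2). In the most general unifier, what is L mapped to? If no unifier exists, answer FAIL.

f(k, node(6, k, 7))

Decompose f/2: p(X, 6) = p(k, 6),  f(L, V) = f(f(k, V), node(6, X, 7)).
Decompose p/2: X = k,  6 = 6.
Bind X := k; substituting into the one remaining equation that mentions X gives: f(L, V) = f(f(k, V), node(6, k, 7)).
Delete trivial equation 6 = 6.
Decompose f/2: L = f(k, V),  V = node(6, k, 7).
Bind L := f(k, V); no other remaining equation mentions L.
Bind V := node(6, k, 7). Substituting into the earlier binding gives L := f(k, node(6, k, 7)).
MGU = { X = k, L = f(k, node(6, k, 7)), V = node(6, k, 7) }, so L = f(k, node(6, k, 7)).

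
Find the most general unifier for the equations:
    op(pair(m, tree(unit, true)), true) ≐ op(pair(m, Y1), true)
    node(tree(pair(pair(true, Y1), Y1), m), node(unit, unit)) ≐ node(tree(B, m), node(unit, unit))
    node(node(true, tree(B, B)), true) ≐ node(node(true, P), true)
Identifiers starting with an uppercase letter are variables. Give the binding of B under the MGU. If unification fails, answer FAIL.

pair(pair(true, tree(unit, true)), tree(unit, true))

Decompose op/2: pair(m, tree(unit, true)) ≐ pair(m, Y1),  true ≐ true.
Decompose pair/2: m ≐ m,  tree(unit, true) ≐ Y1.
Delete trivial equation m ≐ m.
Bind Y1 := tree(unit, true); substituting into the one remaining equation that mentions Y1 gives: node(tree(pair(pair(true, tree(unit, true)), tree(unit, true)), m), node(unit, unit)) ≐ node(tree(B, m), node(unit, unit)).
Delete trivial equation true ≐ true.
Decompose node/2: tree(pair(pair(true, tree(unit, true)), tree(unit, true)), m) ≐ tree(B, m),  node(unit, unit) ≐ node(unit, unit).
Decompose tree/2: pair(pair(true, tree(unit, true)), tree(unit, true)) ≐ B,  m ≐ m.
Bind B := pair(pair(true, tree(unit, true)), tree(unit, true)); substituting into the one remaining equation that mentions B gives: node(node(true, tree(pair(pair(true, tree(unit, true)), tree(unit, true)), pair(pair(true, tree(unit, true)), tree(unit, true)))), true) ≐ node(node(true, P), true).
Delete trivial equation m ≐ m.
Delete trivial equation node(unit, unit) ≐ node(unit, unit).
Decompose node/2: node(true, tree(pair(pair(true, tree(unit, true)), tree(unit, true)), pair(pair(true, tree(unit, true)), tree(unit, true)))) ≐ node(true, P),  true ≐ true.
Decompose node/2: true ≐ true,  tree(pair(pair(true, tree(unit, true)), tree(unit, true)), pair(pair(true, tree(unit, true)), tree(unit, true))) ≐ P.
Delete trivial equation true ≐ true.
Bind P := tree(pair(pair(true, tree(unit, true)), tree(unit, true)), pair(pair(true, tree(unit, true)), tree(unit, true))); no other remaining equation mentions P.
Delete trivial equation true ≐ true.
MGU = { Y1 := tree(unit, true), B := pair(pair(true, tree(unit, true)), tree(unit, true)), P := tree(pair(pair(true, tree(unit, true)), tree(unit, true)), pair(pair(true, tree(unit, true)), tree(unit, true))) }, so B := pair(pair(true, tree(unit, true)), tree(unit, true)).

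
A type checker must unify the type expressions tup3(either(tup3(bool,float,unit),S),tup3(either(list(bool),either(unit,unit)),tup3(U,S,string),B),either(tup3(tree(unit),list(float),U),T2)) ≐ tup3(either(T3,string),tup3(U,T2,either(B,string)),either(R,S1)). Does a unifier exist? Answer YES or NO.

NO

Decompose tup3/3: either(tup3(bool,float,unit),S) ≐ either(T3,string),  tup3(either(list(bool),either(unit,unit)),tup3(U,S,string),B) ≐ tup3(U,T2,either(B,string)),  either(tup3(tree(unit),list(float),U),T2) ≐ either(R,S1).
Decompose either/2: tup3(bool,float,unit) ≐ T3,  S ≐ string.
Bind T3 := tup3(bool,float,unit); no other remaining equation mentions T3.
Bind S := string; substituting into the one remaining equation that mentions S gives: tup3(either(list(bool),either(unit,unit)),tup3(U,string,string),B) ≐ tup3(U,T2,either(B,string)).
Decompose tup3/3: either(list(bool),either(unit,unit)) ≐ U,  tup3(U,string,string) ≐ T2,  B ≐ either(B,string).
Bind U := either(list(bool),either(unit,unit)); substituting into the 2 remaining equations that mention U gives: tup3(either(list(bool),either(unit,unit)),string,string) ≐ T2,  either(tup3(tree(unit),list(float),either(list(bool),either(unit,unit))),T2) ≐ either(R,S1).
Bind T2 := tup3(either(list(bool),either(unit,unit)),string,string); substituting into the one remaining equation that mentions T2 gives: either(tup3(tree(unit),list(float),either(list(bool),either(unit,unit))),tup3(either(list(bool),either(unit,unit)),string,string)) ≐ either(R,S1).
Occurs check fails: B occurs in either(B,string); the equation B ≐ either(B,string) has no finite solution.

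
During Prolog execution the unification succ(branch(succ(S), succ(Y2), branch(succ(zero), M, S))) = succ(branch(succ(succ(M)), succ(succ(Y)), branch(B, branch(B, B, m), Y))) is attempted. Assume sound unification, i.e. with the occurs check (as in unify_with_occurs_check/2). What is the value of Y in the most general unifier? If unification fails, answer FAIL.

Decompose succ/1: branch(succ(S), succ(Y2), branch(succ(zero), M, S)) = branch(succ(succ(M)), succ(succ(Y)), branch(B, branch(B, B, m), Y)).
Decompose branch/3: succ(S) = succ(succ(M)),  succ(Y2) = succ(succ(Y)),  branch(succ(zero), M, S) = branch(B, branch(B, B, m), Y).
Decompose succ/1: S = succ(M).
Bind S := succ(M); substituting into the one remaining equation that mentions S gives: branch(succ(zero), M, succ(M)) = branch(B, branch(B, B, m), Y).
Decompose succ/1: Y2 = succ(Y).
Bind Y2 := succ(Y); no other remaining equation mentions Y2.
Decompose branch/3: succ(zero) = B,  M = branch(B, B, m),  succ(M) = Y.
Bind B := succ(zero); substituting into the one remaining equation that mentions B gives: M = branch(succ(zero), succ(zero), m).
Bind M := branch(succ(zero), succ(zero), m); substituting into the remaining equation gives: succ(branch(succ(zero), succ(zero), m)) = Y. Substituting into the earlier binding gives S := succ(branch(succ(zero), succ(zero), m)).
Bind Y := succ(branch(succ(zero), succ(zero), m)). Substituting into the earlier binding gives Y2 := succ(succ(branch(succ(zero), succ(zero), m))).
MGU = { S ↦ succ(branch(succ(zero), succ(zero), m)), Y2 ↦ succ(succ(branch(succ(zero), succ(zero), m))), B ↦ succ(zero), M ↦ branch(succ(zero), succ(zero), m), Y ↦ succ(branch(succ(zero), succ(zero), m)) }, so Y ↦ succ(branch(succ(zero), succ(zero), m)).

succ(branch(succ(zero), succ(zero), m))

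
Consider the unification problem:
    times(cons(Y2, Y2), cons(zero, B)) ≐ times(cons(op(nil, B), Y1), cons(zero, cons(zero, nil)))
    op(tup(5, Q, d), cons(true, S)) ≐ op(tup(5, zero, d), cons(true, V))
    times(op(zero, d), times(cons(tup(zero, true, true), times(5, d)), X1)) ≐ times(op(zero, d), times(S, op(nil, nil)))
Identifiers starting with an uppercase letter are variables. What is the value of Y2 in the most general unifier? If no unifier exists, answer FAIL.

op(nil, cons(zero, nil))

Decompose times/2: cons(Y2, Y2) ≐ cons(op(nil, B), Y1),  cons(zero, B) ≐ cons(zero, cons(zero, nil)).
Decompose cons/2: Y2 ≐ op(nil, B),  Y2 ≐ Y1.
Bind Y2 := op(nil, B); substituting into the one remaining equation that mentions Y2 gives: op(nil, B) ≐ Y1.
Bind Y1 := op(nil, B); no other remaining equation mentions Y1.
Decompose cons/2: zero ≐ zero,  B ≐ cons(zero, nil).
Delete trivial equation zero ≐ zero.
Bind B := cons(zero, nil); no other remaining equation mentions B. Substituting into the earlier bindings gives Y2 := op(nil, cons(zero, nil)), Y1 := op(nil, cons(zero, nil)).
Decompose op/2: tup(5, Q, d) ≐ tup(5, zero, d),  cons(true, S) ≐ cons(true, V).
Decompose tup/3: 5 ≐ 5,  Q ≐ zero,  d ≐ d.
Delete trivial equation 5 ≐ 5.
Bind Q := zero; no other remaining equation mentions Q.
Delete trivial equation d ≐ d.
Decompose cons/2: true ≐ true,  S ≐ V.
Delete trivial equation true ≐ true.
Bind S := V; substituting into the remaining equation gives: times(op(zero, d), times(cons(tup(zero, true, true), times(5, d)), X1)) ≐ times(op(zero, d), times(V, op(nil, nil))).
Decompose times/2: op(zero, d) ≐ op(zero, d),  times(cons(tup(zero, true, true), times(5, d)), X1) ≐ times(V, op(nil, nil)).
Delete trivial equation op(zero, d) ≐ op(zero, d).
Decompose times/2: cons(tup(zero, true, true), times(5, d)) ≐ V,  X1 ≐ op(nil, nil).
Bind V := cons(tup(zero, true, true), times(5, d)); no other remaining equation mentions V. Substituting into the earlier binding gives S := cons(tup(zero, true, true), times(5, d)).
Bind X1 := op(nil, nil).
MGU = { Y2 -> op(nil, cons(zero, nil)), Y1 -> op(nil, cons(zero, nil)), B -> cons(zero, nil), Q -> zero, S -> cons(tup(zero, true, true), times(5, d)), V -> cons(tup(zero, true, true), times(5, d)), X1 -> op(nil, nil) }, so Y2 -> op(nil, cons(zero, nil)).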